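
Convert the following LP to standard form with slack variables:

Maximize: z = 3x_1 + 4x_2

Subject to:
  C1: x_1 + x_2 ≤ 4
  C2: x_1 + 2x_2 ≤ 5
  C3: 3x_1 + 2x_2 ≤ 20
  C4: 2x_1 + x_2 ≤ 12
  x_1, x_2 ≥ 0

max z = 3x_1 + 4x_2

s.t.
  x_1 + x_2 + s1 = 4
  x_1 + 2x_2 + s2 = 5
  3x_1 + 2x_2 + s3 = 20
  2x_1 + x_2 + s4 = 12
  x_1, x_2, s1, s2, s3, s4 ≥ 0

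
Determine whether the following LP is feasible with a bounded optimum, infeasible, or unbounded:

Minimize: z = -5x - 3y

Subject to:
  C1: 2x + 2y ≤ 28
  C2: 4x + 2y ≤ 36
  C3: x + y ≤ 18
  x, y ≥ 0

Feasible with a bounded optimal solution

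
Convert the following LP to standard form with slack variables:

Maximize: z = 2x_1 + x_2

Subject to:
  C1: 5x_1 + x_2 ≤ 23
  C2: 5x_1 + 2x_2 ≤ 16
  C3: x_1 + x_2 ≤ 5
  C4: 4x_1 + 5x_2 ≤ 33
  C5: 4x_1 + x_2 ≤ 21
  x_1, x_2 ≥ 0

max z = 2x_1 + x_2

s.t.
  5x_1 + x_2 + s1 = 23
  5x_1 + 2x_2 + s2 = 16
  x_1 + x_2 + s3 = 5
  4x_1 + 5x_2 + s4 = 33
  4x_1 + x_2 + s5 = 21
  x_1, x_2, s1, s2, s3, s4, s5 ≥ 0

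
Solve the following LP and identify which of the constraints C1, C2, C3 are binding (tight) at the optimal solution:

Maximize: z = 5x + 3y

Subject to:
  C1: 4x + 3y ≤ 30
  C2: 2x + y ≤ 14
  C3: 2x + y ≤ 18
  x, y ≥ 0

At x = 6, y = 2, compute slack b - a·x for each constraint:
  C1: 30 − 30 = 0  (binding)
  C2: 14 − 14 = 0  (binding)
  C3: 18 − 14 = 4  (slack)

Optimal: x = 6, y = 2
Binding: C1, C2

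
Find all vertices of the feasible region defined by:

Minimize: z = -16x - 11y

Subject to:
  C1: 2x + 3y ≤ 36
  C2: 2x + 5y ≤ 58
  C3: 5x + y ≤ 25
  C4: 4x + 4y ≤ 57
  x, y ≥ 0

(0, 0), (5, 0), (3, 10), (1.5, 11), (0, 11.6)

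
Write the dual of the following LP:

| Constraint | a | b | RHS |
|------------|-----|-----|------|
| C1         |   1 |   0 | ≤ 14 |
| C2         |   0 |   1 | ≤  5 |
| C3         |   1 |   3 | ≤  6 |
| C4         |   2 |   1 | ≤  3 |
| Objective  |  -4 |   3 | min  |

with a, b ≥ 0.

Primal min cᵀx s.t. Ax ≤ b, x ≥ 0  →  Dual max −bᵀy s.t. Aᵀy ≥ −c, y ≥ 0.

Maximize: z = -14y1 - 5y2 - 6y3 - 3y4

Subject to:
  y1 + y3 + 2y4 ≥ 4
  y2 + 3y3 + y4 ≥ -3
  y1, y2, y3, y4 ≥ 0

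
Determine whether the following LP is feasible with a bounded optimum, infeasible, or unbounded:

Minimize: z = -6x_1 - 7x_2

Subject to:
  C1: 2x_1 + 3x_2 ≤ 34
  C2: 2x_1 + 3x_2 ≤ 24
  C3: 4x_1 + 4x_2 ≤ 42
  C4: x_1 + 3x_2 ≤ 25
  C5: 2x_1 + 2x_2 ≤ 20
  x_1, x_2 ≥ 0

Feasible with a bounded optimal solution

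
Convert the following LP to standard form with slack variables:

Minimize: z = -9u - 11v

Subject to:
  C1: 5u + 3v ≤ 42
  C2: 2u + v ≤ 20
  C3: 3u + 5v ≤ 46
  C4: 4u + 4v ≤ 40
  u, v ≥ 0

min z = -9u - 11v

s.t.
  5u + 3v + s1 = 42
  2u + v + s2 = 20
  3u + 5v + s3 = 46
  4u + 4v + s4 = 40
  u, v, s1, s2, s3, s4 ≥ 0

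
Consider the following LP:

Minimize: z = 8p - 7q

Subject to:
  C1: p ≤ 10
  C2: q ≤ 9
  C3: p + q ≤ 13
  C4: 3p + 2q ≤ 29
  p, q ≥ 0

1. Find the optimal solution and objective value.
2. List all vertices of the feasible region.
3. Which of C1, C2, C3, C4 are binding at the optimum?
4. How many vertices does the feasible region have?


1. p = 0, q = 9, z = -63
2. (0, 0), (9.667, 0), (3.667, 9), (0, 9)
3. C2
4. 4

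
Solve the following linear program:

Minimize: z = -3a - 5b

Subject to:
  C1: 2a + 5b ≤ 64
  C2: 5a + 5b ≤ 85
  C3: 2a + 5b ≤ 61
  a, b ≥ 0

Evaluate the objective at each vertex of the feasible region:
  z(0, 0) = 0
  z(17, 0) = -51
  z(8, 9) = -69  ←
  z(0, 12.2) = -61
The minimum is at a = 8, b = 9.

a = 8, b = 9, z = -69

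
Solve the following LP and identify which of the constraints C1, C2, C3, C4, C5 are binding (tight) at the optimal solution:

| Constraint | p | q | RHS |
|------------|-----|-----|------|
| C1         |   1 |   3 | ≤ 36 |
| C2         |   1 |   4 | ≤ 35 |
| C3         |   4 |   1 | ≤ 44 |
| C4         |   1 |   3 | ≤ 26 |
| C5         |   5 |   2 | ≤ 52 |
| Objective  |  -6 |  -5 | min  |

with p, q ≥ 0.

At p = 8, q = 6, compute slack b - a·x for each constraint:
  C1: 36 − 26 = 10  (slack)
  C2: 35 − 32 = 3  (slack)
  C3: 44 − 38 = 6  (slack)
  C4: 26 − 26 = 0  (binding)
  C5: 52 − 52 = 0  (binding)

Optimal: p = 8, q = 6
Binding: C4, C5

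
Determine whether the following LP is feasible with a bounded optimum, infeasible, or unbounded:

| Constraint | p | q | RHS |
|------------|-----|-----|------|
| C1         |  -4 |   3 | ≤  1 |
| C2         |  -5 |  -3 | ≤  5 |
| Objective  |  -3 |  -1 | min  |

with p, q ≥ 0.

Unbounded (objective can decrease without bound)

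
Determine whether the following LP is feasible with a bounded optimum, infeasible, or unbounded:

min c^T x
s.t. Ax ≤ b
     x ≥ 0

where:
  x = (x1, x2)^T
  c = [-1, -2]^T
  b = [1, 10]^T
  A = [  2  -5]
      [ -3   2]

Unbounded (objective can decrease without bound)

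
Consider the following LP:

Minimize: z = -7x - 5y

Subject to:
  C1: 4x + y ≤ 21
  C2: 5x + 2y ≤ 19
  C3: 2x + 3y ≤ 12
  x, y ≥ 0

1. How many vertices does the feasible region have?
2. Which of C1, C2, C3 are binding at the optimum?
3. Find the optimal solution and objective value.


1. 4
2. C2, C3
3. x = 3, y = 2, z = -31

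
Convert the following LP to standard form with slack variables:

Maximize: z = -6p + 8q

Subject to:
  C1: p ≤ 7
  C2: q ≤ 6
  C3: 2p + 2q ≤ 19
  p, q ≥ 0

max z = -6p + 8q

s.t.
  p + s1 = 7
  q + s2 = 6
  2p + 2q + s3 = 19
  p, q, s1, s2, s3 ≥ 0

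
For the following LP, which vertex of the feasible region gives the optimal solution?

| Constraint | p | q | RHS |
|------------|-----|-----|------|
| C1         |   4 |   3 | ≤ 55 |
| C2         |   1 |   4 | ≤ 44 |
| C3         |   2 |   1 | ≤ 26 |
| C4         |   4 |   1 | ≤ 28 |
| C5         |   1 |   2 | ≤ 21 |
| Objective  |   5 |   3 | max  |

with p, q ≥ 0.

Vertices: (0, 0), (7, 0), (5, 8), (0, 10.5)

Evaluate the objective at each vertex of the feasible region:
  z(0, 0) = 0
  z(7, 0) = 35
  z(5, 8) = 49  ←
  z(0, 10.5) = 31.5
The maximum is at p = 5, q = 8.

(5, 8)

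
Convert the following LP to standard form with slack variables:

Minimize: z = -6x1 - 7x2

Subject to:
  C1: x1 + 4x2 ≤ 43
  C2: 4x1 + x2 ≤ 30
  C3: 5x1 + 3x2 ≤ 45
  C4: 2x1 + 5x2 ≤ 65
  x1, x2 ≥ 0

min z = -6x1 - 7x2

s.t.
  x1 + 4x2 + s1 = 43
  4x1 + x2 + s2 = 30
  5x1 + 3x2 + s3 = 45
  2x1 + 5x2 + s4 = 65
  x1, x2, s1, s2, s3, s4 ≥ 0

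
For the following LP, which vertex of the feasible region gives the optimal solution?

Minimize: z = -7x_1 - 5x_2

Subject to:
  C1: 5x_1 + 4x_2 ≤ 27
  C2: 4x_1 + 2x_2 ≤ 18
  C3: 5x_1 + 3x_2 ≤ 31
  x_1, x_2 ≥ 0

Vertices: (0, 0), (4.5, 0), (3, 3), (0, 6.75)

Evaluate the objective at each vertex of the feasible region:
  z(0, 0) = 0
  z(4.5, 0) = -31.5
  z(3, 3) = -36  ←
  z(0, 6.75) = -33.75
The minimum is at x_1 = 3, x_2 = 3.

(3, 3)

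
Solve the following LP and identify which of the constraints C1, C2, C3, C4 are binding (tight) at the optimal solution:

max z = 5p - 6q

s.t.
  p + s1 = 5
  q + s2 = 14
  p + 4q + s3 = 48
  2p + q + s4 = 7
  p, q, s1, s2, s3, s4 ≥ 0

At p = 3.5, q = 0, compute slack b - a·x for each constraint:
  C1: 5 − 3.5 = 1.5  (slack)
  C2: 14 − 0 = 14  (slack)
  C3: 48 − 3.5 = 44.5  (slack)
  C4: 7 − 7 = 0  (binding)

Optimal: p = 3.5, q = 0
Binding: C4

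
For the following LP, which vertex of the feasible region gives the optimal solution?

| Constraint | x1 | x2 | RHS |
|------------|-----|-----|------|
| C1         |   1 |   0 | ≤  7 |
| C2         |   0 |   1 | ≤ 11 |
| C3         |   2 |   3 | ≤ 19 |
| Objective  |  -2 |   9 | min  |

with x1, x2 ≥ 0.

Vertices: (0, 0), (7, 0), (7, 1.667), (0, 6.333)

Evaluate the objective at each vertex of the feasible region:
  z(0, 0) = 0
  z(7, 0) = -14  ←
  z(7, 1.667) = 1
  z(0, 6.333) = 57
The minimum is at x1 = 7, x2 = 0.

(7, 0)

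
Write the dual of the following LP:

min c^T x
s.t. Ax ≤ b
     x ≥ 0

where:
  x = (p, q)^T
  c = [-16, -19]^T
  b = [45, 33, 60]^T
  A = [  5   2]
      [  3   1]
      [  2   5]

Primal min cᵀx s.t. Ax ≤ b, x ≥ 0  →  Dual max −bᵀy s.t. Aᵀy ≥ −c, y ≥ 0.

Maximize: z = -45y1 - 33y2 - 60y3

Subject to:
  5y1 + 3y2 + 2y3 ≥ 16
  2y1 + y2 + 5y3 ≥ 19
  y1, y2, y3 ≥ 0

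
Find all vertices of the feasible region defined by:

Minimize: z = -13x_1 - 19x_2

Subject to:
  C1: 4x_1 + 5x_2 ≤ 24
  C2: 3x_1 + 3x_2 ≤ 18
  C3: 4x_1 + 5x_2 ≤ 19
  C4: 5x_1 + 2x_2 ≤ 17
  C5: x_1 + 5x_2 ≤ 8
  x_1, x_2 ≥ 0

(0, 0), (3.4, 0), (3, 1), (0, 1.6)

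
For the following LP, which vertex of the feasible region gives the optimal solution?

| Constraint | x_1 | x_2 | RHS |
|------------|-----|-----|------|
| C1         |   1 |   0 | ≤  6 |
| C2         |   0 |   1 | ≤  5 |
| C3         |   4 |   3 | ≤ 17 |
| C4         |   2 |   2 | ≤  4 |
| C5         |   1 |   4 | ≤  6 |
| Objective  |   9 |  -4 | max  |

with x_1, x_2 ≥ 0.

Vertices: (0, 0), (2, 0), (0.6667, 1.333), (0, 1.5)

Evaluate the objective at each vertex of the feasible region:
  z(0, 0) = 0
  z(2, 0) = 18  ←
  z(0.6667, 1.333) = 0.6667
  z(0, 1.5) = -6
The maximum is at x_1 = 2, x_2 = 0.

(2, 0)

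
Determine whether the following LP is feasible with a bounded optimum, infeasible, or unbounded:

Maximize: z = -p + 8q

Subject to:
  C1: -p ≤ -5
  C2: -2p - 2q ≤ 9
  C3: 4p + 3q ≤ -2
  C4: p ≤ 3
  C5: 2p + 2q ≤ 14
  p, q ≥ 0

Infeasible (no feasible solution exists)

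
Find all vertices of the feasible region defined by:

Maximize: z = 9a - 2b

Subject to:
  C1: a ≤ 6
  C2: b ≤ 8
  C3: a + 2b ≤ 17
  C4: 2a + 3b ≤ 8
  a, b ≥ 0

(0, 0), (4, 0), (0, 2.667)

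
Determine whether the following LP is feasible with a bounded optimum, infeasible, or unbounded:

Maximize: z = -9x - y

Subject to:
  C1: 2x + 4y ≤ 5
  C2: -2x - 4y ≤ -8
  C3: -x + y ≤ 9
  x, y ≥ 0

Infeasible (no feasible solution exists)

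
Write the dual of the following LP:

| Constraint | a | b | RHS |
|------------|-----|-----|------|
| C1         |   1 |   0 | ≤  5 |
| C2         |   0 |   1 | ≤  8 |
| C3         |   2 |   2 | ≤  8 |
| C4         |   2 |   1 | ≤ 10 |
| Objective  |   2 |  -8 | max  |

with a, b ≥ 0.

Primal max cᵀx s.t. Ax ≤ b, x ≥ 0  →  Dual min bᵀy s.t. Aᵀy ≥ c, y ≥ 0.

Minimize: z = 5y1 + 8y2 + 8y3 + 10y4

Subject to:
  y1 + 2y3 + 2y4 ≥ 2
  y2 + 2y3 + y4 ≥ -8
  y1, y2, y3, y4 ≥ 0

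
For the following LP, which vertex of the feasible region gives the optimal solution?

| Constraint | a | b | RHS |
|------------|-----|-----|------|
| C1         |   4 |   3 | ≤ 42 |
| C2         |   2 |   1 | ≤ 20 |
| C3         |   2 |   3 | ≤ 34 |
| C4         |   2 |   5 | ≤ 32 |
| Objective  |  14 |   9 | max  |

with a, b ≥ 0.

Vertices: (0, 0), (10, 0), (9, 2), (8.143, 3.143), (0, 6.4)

Evaluate the objective at each vertex of the feasible region:
  z(0, 0) = 0
  z(10, 0) = 140
  z(9, 2) = 144  ←
  z(8.143, 3.143) = 142.3
  z(0, 6.4) = 57.6
The maximum is at a = 9, b = 2.

(9, 2)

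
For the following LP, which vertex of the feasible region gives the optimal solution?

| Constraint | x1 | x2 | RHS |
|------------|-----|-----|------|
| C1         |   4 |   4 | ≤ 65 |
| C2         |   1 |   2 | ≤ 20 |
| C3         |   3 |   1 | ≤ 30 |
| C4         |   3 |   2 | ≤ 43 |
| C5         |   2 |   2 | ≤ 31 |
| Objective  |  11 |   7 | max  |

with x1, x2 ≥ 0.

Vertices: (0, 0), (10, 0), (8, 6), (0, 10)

Evaluate the objective at each vertex of the feasible region:
  z(0, 0) = 0
  z(10, 0) = 110
  z(8, 6) = 130  ←
  z(0, 10) = 70
The maximum is at x1 = 8, x2 = 6.

(8, 6)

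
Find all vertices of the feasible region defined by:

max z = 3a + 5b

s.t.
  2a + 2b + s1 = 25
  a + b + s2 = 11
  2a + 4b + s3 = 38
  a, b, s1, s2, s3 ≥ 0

(0, 0), (11, 0), (3, 8), (0, 9.5)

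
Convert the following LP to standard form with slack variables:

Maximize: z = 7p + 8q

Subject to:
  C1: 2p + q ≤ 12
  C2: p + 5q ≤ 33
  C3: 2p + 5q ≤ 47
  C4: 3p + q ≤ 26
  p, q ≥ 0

max z = 7p + 8q

s.t.
  2p + q + s1 = 12
  p + 5q + s2 = 33
  2p + 5q + s3 = 47
  3p + q + s4 = 26
  p, q, s1, s2, s3, s4 ≥ 0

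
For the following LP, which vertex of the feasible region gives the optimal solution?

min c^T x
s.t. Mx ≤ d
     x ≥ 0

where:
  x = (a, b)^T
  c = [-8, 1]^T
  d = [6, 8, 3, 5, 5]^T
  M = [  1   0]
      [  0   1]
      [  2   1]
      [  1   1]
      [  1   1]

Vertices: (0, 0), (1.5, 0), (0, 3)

Evaluate the objective at each vertex of the feasible region:
  z(0, 0) = 0
  z(1.5, 0) = -12  ←
  z(0, 3) = 3
The minimum is at a = 1.5, b = 0.

(1.5, 0)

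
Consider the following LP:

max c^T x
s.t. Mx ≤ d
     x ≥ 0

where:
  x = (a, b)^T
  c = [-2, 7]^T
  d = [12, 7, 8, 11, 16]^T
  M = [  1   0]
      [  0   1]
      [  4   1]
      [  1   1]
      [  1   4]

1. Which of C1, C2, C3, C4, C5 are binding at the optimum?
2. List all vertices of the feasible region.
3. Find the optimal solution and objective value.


1. C5
2. (0, 0), (2, 0), (1.067, 3.733), (0, 4)
3. a = 0, b = 4, z = 28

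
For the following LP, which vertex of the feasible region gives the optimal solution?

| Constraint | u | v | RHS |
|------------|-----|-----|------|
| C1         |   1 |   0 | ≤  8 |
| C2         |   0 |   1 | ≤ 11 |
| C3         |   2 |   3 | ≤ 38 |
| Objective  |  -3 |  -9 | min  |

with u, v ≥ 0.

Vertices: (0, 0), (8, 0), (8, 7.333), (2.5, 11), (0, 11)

Evaluate the objective at each vertex of the feasible region:
  z(0, 0) = 0
  z(8, 0) = -24
  z(8, 7.333) = -90
  z(2.5, 11) = -106.5  ←
  z(0, 11) = -99
The minimum is at u = 2.5, v = 11.

(2.5, 11)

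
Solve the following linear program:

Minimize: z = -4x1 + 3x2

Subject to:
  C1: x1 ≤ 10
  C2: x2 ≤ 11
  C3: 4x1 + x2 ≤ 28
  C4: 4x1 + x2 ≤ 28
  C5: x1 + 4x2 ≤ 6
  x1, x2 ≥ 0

Evaluate the objective at each vertex of the feasible region:
  z(0, 0) = 0
  z(6, 0) = -24  ←
  z(0, 1.5) = 4.5
The minimum is at x1 = 6, x2 = 0.

x1 = 6, x2 = 0, z = -24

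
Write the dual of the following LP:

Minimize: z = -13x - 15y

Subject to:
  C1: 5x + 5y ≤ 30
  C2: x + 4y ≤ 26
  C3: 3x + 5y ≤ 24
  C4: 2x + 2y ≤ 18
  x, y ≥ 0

Primal min cᵀx s.t. Ax ≤ b, x ≥ 0  →  Dual max −bᵀy s.t. Aᵀy ≥ −c, y ≥ 0.

Maximize: z = -30y1 - 26y2 - 24y3 - 18y4

Subject to:
  5y1 + y2 + 3y3 + 2y4 ≥ 13
  5y1 + 4y2 + 5y3 + 2y4 ≥ 15
  y1, y2, y3, y4 ≥ 0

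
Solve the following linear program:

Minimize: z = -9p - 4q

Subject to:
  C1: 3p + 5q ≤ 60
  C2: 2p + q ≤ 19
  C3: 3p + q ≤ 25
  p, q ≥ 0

Evaluate the objective at each vertex of the feasible region:
  z(0, 0) = 0
  z(8.333, 0) = -75
  z(6, 7) = -82  ←
  z(5, 9) = -81
  z(0, 12) = -48
The minimum is at p = 6, q = 7.

p = 6, q = 7, z = -82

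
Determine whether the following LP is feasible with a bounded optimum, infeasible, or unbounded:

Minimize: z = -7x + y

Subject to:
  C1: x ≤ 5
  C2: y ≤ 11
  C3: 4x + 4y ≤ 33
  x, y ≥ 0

Feasible with a bounded optimal solution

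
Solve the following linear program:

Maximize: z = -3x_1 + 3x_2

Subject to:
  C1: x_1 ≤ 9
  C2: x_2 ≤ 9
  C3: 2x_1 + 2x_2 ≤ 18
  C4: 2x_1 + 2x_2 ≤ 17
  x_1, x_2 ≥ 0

Evaluate the objective at each vertex of the feasible region:
  z(0, 0) = 0
  z(8.5, 0) = -25.5
  z(0, 8.5) = 25.5  ←
The maximum is at x_1 = 0, x_2 = 8.5.

x_1 = 0, x_2 = 8.5, z = 25.5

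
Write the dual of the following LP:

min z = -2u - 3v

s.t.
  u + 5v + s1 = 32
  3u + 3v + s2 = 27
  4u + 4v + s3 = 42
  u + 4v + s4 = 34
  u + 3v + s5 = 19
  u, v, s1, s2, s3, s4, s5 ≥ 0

Primal min cᵀx s.t. Ax ≤ b, x ≥ 0  →  Dual max −bᵀy s.t. Aᵀy ≥ −c, y ≥ 0.

Maximize: z = -32y1 - 27y2 - 42y3 - 34y4 - 19y5

Subject to:
  y1 + 3y2 + 4y3 + y4 + y5 ≥ 2
  5y1 + 3y2 + 4y3 + 4y4 + 3y5 ≥ 3
  y1, y2, y3, y4, y5 ≥ 0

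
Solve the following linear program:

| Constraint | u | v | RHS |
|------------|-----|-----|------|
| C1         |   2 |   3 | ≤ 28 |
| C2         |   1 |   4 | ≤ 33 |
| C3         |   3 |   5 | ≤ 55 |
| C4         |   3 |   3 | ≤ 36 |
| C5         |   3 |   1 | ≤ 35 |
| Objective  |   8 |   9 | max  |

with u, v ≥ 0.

Evaluate the objective at each vertex of the feasible region:
  z(0, 0) = 0
  z(11.67, 0) = 93.33
  z(11.5, 0.5) = 96.5
  z(8, 4) = 100  ←
  z(2.6, 7.6) = 89.2
  z(0, 8.25) = 74.25
The maximum is at u = 8, v = 4.

u = 8, v = 4, z = 100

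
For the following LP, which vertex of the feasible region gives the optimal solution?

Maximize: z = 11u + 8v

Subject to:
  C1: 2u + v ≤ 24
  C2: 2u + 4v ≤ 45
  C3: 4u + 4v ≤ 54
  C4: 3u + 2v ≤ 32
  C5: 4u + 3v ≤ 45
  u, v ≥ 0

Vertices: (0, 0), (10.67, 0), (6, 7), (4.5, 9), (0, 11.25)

Evaluate the objective at each vertex of the feasible region:
  z(0, 0) = 0
  z(10.67, 0) = 117.3
  z(6, 7) = 122  ←
  z(4.5, 9) = 121.5
  z(0, 11.25) = 90
The maximum is at u = 6, v = 7.

(6, 7)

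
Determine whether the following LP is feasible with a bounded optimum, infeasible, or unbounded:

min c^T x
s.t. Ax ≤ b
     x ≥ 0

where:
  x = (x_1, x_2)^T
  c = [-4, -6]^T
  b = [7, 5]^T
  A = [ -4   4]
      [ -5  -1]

Unbounded (objective can decrease without bound)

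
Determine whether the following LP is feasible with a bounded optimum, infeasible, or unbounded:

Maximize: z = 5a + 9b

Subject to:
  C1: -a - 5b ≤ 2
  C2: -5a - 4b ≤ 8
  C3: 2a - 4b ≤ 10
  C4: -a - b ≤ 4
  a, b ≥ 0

Unbounded (objective can increase without bound)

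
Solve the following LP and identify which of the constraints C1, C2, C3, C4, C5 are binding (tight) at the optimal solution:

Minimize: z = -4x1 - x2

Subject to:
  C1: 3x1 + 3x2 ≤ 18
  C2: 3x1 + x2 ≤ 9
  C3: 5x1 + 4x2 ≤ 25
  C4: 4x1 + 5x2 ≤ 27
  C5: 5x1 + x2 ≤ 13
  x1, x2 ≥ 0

At x1 = 2, x2 = 3, compute slack b - a·x for each constraint:
  C1: 18 − 15 = 3  (slack)
  C2: 9 − 9 = 0  (binding)
  C3: 25 − 22 = 3  (slack)
  C4: 27 − 23 = 4  (slack)
  C5: 13 − 13 = 0  (binding)

Optimal: x1 = 2, x2 = 3
Binding: C2, C5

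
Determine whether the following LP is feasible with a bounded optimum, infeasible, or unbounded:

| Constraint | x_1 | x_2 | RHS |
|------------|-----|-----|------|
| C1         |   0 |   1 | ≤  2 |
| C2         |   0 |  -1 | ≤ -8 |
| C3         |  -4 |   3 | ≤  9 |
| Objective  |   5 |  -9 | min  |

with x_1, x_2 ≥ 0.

Infeasible (no feasible solution exists)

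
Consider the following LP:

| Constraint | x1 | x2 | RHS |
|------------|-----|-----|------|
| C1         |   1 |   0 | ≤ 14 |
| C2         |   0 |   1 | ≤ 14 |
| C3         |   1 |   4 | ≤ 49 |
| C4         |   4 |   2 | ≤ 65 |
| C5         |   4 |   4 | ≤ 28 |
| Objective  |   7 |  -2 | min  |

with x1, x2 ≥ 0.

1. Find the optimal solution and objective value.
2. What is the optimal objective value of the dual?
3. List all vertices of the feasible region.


1. x1 = 0, x2 = 7, z = -14
2. -14
3. (0, 0), (7, 0), (0, 7)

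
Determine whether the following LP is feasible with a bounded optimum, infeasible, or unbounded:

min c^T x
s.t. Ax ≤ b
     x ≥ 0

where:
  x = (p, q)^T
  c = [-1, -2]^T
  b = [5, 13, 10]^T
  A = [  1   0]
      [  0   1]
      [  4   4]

Feasible with a bounded optimal solution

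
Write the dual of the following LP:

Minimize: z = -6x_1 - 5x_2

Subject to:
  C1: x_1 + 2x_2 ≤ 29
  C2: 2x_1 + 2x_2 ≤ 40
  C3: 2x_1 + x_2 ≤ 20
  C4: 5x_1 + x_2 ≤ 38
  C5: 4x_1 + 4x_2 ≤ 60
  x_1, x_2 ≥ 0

Primal min cᵀx s.t. Ax ≤ b, x ≥ 0  →  Dual max −bᵀy s.t. Aᵀy ≥ −c, y ≥ 0.

Maximize: z = -29y1 - 40y2 - 20y3 - 38y4 - 60y5

Subject to:
  y1 + 2y2 + 2y3 + 5y4 + 4y5 ≥ 6
  2y1 + 2y2 + y3 + y4 + 4y5 ≥ 5
  y1, y2, y3, y4, y5 ≥ 0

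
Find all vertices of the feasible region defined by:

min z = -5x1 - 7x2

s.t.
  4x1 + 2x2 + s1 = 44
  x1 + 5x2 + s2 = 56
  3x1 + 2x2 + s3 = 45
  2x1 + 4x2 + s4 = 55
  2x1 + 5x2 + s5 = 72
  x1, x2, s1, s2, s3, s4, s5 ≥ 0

(0, 0), (11, 0), (6, 10), (0, 11.2)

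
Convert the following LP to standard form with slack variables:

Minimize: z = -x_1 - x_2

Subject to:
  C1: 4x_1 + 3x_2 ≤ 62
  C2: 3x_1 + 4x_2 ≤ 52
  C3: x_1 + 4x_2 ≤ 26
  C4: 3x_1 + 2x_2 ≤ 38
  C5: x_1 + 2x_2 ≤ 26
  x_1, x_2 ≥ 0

min z = -x_1 - x_2

s.t.
  4x_1 + 3x_2 + s1 = 62
  3x_1 + 4x_2 + s2 = 52
  x_1 + 4x_2 + s3 = 26
  3x_1 + 2x_2 + s4 = 38
  x_1 + 2x_2 + s5 = 26
  x_1, x_2, s1, s2, s3, s4, s5 ≥ 0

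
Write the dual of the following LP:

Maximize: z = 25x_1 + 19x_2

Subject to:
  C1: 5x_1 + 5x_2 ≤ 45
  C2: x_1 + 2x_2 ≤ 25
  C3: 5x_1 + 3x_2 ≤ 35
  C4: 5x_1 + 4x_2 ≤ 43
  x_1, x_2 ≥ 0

Primal max cᵀx s.t. Ax ≤ b, x ≥ 0  →  Dual min bᵀy s.t. Aᵀy ≥ c, y ≥ 0.

Minimize: z = 45y1 + 25y2 + 35y3 + 43y4

Subject to:
  5y1 + y2 + 5y3 + 5y4 ≥ 25
  5y1 + 2y2 + 3y3 + 4y4 ≥ 19
  y1, y2, y3, y4 ≥ 0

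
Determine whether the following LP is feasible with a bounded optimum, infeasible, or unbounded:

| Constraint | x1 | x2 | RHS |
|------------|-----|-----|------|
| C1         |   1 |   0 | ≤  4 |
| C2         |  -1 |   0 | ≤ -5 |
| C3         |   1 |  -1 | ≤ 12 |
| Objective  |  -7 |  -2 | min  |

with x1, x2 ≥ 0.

Infeasible (no feasible solution exists)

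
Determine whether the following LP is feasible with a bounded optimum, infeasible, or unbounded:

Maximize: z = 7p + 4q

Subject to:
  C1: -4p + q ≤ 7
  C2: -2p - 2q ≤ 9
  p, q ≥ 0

Unbounded (objective can increase without bound)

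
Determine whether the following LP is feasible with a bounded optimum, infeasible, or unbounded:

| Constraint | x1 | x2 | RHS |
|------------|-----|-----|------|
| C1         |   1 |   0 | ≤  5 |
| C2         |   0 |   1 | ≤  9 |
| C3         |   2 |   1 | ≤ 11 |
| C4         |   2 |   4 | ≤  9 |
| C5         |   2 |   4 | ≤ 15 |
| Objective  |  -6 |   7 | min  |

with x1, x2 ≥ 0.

Feasible with a bounded optimal solution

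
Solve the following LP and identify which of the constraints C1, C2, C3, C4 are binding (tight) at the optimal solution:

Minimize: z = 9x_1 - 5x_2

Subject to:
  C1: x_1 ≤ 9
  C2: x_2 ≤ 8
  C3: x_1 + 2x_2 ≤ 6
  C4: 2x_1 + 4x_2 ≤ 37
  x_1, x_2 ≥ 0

At x_1 = 0, x_2 = 3, compute slack b - a·x for each constraint:
  C1: 9 − 0 = 9  (slack)
  C2: 8 − 3 = 5  (slack)
  C3: 6 − 6 = 0  (binding)
  C4: 37 − 12 = 25  (slack)

Optimal: x_1 = 0, x_2 = 3
Binding: C3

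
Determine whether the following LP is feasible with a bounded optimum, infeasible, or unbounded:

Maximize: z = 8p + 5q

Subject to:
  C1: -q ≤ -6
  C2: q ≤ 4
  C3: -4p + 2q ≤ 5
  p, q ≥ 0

Infeasible (no feasible solution exists)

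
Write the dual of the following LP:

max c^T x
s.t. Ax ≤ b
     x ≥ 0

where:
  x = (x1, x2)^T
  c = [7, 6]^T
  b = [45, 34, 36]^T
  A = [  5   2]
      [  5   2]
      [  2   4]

Primal max cᵀx s.t. Ax ≤ b, x ≥ 0  →  Dual min bᵀy s.t. Aᵀy ≥ c, y ≥ 0.

Minimize: z = 45y1 + 34y2 + 36y3

Subject to:
  5y1 + 5y2 + 2y3 ≥ 7
  2y1 + 2y2 + 4y3 ≥ 6
  y1, y2, y3 ≥ 0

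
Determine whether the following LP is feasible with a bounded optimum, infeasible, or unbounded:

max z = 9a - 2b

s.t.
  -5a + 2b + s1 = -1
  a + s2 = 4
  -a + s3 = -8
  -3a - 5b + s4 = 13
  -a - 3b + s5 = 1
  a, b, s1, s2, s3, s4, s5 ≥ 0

Infeasible (no feasible solution exists)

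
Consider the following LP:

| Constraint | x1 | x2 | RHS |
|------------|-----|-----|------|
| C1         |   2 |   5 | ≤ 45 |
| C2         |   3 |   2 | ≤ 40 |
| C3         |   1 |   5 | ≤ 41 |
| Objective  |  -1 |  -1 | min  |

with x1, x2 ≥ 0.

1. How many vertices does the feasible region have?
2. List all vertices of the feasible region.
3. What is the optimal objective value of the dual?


1. 5
2. (0, 0), (13.33, 0), (10, 5), (4, 7.4), (0, 8.2)
3. -15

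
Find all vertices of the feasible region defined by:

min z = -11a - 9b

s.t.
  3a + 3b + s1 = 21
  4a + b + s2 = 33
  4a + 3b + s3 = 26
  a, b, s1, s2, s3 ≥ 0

(0, 0), (6.5, 0), (5, 2), (0, 7)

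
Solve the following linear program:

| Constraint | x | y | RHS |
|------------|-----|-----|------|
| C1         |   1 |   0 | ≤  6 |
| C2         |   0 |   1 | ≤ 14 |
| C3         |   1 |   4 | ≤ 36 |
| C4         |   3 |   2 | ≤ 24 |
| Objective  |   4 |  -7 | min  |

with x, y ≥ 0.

Evaluate the objective at each vertex of the feasible region:
  z(0, 0) = 0
  z(6, 0) = 24
  z(6, 3) = 3
  z(2.4, 8.4) = -49.2
  z(0, 9) = -63  ←
The minimum is at x = 0, y = 9.

x = 0, y = 9, z = -63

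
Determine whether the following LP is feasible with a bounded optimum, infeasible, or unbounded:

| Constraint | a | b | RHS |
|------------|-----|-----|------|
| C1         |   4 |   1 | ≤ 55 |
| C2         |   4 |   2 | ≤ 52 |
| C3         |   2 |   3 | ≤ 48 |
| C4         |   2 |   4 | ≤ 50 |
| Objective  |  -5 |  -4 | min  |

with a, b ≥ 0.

Feasible with a bounded optimal solution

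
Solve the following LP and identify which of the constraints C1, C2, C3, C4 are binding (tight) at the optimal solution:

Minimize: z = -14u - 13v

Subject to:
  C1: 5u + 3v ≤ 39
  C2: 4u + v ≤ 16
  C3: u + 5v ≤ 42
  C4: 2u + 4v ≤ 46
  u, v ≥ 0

At u = 2, v = 8, compute slack b - a·x for each constraint:
  C1: 39 − 34 = 5  (slack)
  C2: 16 − 16 = 0  (binding)
  C3: 42 − 42 = 0  (binding)
  C4: 46 − 36 = 10  (slack)

Optimal: u = 2, v = 8
Binding: C2, C3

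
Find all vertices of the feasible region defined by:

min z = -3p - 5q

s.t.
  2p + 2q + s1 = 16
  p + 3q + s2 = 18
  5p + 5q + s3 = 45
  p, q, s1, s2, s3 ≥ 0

(0, 0), (8, 0), (3, 5), (0, 6)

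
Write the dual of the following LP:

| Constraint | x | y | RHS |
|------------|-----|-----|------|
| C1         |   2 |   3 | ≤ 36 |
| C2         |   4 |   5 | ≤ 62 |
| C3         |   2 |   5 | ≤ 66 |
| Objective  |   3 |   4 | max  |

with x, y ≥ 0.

Primal max cᵀx s.t. Ax ≤ b, x ≥ 0  →  Dual min bᵀy s.t. Aᵀy ≥ c, y ≥ 0.

Minimize: z = 36y1 + 62y2 + 66y3

Subject to:
  2y1 + 4y2 + 2y3 ≥ 3
  3y1 + 5y2 + 5y3 ≥ 4
  y1, y2, y3 ≥ 0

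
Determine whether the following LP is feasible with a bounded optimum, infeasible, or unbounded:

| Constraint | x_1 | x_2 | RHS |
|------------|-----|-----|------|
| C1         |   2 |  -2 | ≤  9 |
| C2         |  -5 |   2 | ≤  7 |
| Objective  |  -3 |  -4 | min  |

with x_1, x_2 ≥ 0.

Unbounded (objective can decrease without bound)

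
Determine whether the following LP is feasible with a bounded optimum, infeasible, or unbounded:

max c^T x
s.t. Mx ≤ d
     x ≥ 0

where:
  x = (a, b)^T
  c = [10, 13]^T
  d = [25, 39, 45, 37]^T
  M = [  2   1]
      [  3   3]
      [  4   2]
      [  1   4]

Feasible with a bounded optimal solution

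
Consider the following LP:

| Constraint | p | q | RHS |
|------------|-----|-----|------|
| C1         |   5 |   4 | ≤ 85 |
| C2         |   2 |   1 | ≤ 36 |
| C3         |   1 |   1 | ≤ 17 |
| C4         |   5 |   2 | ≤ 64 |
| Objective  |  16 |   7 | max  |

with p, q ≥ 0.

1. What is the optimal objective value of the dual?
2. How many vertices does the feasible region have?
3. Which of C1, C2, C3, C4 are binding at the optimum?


1. 209
2. 4
3. C3, C4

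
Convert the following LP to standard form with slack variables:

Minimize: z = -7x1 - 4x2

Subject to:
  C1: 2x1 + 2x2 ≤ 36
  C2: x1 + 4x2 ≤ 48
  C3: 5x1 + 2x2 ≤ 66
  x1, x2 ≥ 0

min z = -7x1 - 4x2

s.t.
  2x1 + 2x2 + s1 = 36
  x1 + 4x2 + s2 = 48
  5x1 + 2x2 + s3 = 66
  x1, x2, s1, s2, s3 ≥ 0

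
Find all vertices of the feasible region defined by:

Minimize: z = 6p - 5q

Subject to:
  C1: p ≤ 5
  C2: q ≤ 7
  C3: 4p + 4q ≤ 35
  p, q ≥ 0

(0, 0), (5, 0), (5, 3.75), (1.75, 7), (0, 7)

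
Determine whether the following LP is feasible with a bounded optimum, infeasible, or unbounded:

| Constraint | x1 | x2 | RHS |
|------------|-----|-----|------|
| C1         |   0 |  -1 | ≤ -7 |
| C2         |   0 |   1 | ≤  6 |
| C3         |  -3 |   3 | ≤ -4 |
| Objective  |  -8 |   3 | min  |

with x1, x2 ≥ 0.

Infeasible (no feasible solution exists)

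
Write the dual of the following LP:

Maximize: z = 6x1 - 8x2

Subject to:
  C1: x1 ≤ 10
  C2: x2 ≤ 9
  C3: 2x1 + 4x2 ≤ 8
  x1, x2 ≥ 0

Primal max cᵀx s.t. Ax ≤ b, x ≥ 0  →  Dual min bᵀy s.t. Aᵀy ≥ c, y ≥ 0.

Minimize: z = 10y1 + 9y2 + 8y3

Subject to:
  y1 + 2y3 ≥ 6
  y2 + 4y3 ≥ -8
  y1, y2, y3 ≥ 0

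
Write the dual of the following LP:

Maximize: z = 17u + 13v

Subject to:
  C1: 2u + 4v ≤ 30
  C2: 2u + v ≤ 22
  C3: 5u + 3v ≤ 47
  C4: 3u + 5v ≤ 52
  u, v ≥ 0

Primal max cᵀx s.t. Ax ≤ b, x ≥ 0  →  Dual min bᵀy s.t. Aᵀy ≥ c, y ≥ 0.

Minimize: z = 30y1 + 22y2 + 47y3 + 52y4

Subject to:
  2y1 + 2y2 + 5y3 + 3y4 ≥ 17
  4y1 + y2 + 3y3 + 5y4 ≥ 13
  y1, y2, y3, y4 ≥ 0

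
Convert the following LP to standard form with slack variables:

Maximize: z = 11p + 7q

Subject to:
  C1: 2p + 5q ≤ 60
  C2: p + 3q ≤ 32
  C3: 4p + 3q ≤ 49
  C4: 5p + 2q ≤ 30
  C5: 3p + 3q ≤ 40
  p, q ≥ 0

max z = 11p + 7q

s.t.
  2p + 5q + s1 = 60
  p + 3q + s2 = 32
  4p + 3q + s3 = 49
  5p + 2q + s4 = 30
  3p + 3q + s5 = 40
  p, q, s1, s2, s3, s4, s5 ≥ 0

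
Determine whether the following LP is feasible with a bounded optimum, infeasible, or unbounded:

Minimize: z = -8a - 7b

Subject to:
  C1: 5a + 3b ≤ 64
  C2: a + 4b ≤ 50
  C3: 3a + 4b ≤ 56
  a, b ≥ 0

Feasible with a bounded optimal solution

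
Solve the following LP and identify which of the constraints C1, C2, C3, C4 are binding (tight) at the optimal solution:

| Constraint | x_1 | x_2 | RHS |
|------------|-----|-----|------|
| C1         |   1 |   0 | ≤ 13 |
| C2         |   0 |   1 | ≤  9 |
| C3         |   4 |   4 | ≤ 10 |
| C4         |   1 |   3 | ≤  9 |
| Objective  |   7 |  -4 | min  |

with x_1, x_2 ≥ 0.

At x_1 = 0, x_2 = 2.5, compute slack b - a·x for each constraint:
  C1: 13 − 0 = 13  (slack)
  C2: 9 − 2.5 = 6.5  (slack)
  C3: 10 − 10 = 0  (binding)
  C4: 9 − 7.5 = 1.5  (slack)

Optimal: x_1 = 0, x_2 = 2.5
Binding: C3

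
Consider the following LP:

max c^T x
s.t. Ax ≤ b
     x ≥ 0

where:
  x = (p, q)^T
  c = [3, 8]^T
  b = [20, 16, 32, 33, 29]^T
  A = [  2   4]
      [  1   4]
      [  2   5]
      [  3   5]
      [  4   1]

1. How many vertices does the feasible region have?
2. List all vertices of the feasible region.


1. 5
2. (0, 0), (7.25, 0), (6.857, 1.571), (4, 3), (0, 4)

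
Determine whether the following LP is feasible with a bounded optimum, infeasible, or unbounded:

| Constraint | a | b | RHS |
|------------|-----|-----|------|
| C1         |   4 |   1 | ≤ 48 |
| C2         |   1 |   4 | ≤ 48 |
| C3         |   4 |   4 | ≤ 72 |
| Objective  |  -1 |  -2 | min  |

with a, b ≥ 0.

Feasible with a bounded optimal solution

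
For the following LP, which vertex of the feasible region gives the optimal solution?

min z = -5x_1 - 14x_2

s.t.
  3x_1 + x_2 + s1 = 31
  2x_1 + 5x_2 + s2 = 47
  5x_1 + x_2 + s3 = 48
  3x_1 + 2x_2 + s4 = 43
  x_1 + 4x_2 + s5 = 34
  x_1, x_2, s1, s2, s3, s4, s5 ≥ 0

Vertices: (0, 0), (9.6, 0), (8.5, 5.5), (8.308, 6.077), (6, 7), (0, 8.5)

Evaluate the objective at each vertex of the feasible region:
  z(0, 0) = 0
  z(9.6, 0) = -48
  z(8.5, 5.5) = -119.5
  z(8.308, 6.077) = -126.6
  z(6, 7) = -128  ←
  z(0, 8.5) = -119
The minimum is at x_1 = 6, x_2 = 7.

(6, 7)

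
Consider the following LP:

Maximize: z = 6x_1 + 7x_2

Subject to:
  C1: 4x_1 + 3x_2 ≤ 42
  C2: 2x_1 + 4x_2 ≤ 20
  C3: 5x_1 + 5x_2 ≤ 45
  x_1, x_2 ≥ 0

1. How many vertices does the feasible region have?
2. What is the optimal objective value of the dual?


1. 4
2. 55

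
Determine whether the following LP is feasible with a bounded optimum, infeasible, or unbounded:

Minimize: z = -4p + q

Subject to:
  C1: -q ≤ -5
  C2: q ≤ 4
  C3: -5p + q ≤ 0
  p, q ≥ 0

Infeasible (no feasible solution exists)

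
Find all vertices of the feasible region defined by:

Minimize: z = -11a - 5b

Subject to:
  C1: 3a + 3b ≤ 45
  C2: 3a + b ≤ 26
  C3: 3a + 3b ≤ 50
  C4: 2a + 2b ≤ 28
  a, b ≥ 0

(0, 0), (8.667, 0), (6, 8), (0, 14)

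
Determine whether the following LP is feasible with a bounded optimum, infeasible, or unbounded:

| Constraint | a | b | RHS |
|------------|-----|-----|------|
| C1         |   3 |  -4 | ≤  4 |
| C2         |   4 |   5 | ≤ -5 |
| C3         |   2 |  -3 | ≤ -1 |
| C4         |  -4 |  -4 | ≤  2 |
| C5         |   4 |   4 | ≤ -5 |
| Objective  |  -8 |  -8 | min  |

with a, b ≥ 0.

Infeasible (no feasible solution exists)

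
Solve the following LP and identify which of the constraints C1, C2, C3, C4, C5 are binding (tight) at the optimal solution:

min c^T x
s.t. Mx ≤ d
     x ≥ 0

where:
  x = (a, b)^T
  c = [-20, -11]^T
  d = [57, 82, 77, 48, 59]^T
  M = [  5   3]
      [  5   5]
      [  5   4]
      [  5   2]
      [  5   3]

At a = 6, b = 9, compute slack b - a·x for each constraint:
  C1: 57 − 57 = 0  (binding)
  C2: 82 − 75 = 7  (slack)
  C3: 77 − 66 = 11  (slack)
  C4: 48 − 48 = 0  (binding)
  C5: 59 − 57 = 2  (slack)

Optimal: a = 6, b = 9
Binding: C1, C4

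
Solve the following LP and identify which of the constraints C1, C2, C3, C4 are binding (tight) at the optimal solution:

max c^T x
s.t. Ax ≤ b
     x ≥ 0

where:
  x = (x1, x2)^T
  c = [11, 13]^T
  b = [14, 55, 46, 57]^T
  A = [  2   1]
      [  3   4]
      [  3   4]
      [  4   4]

At x1 = 2, x2 = 10, compute slack b - a·x for each constraint:
  C1: 14 − 14 = 0  (binding)
  C2: 55 − 46 = 9  (slack)
  C3: 46 − 46 = 0  (binding)
  C4: 57 − 48 = 9  (slack)

Optimal: x1 = 2, x2 = 10
Binding: C1, C3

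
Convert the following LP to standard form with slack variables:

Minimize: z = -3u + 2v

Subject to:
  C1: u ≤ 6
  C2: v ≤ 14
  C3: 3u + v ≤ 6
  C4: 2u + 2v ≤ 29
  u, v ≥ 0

min z = -3u + 2v

s.t.
  u + s1 = 6
  v + s2 = 14
  3u + v + s3 = 6
  2u + 2v + s4 = 29
  u, v, s1, s2, s3, s4 ≥ 0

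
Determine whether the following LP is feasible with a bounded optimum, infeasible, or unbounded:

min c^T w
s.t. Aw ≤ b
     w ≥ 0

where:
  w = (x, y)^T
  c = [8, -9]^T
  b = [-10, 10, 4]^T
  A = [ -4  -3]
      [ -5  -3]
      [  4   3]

Infeasible (no feasible solution exists)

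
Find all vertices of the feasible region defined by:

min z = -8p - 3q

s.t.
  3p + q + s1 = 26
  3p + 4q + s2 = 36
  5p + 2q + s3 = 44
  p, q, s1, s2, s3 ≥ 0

(0, 0), (8.667, 0), (8, 2), (7.429, 3.429), (0, 9)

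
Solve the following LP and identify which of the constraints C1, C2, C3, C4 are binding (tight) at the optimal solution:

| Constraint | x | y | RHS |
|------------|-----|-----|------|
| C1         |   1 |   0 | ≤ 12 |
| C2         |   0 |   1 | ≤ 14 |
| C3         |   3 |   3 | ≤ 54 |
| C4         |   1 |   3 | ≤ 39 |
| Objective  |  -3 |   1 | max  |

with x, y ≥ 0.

At x = 0, y = 13, compute slack b - a·x for each constraint:
  C1: 12 − 0 = 12  (slack)
  C2: 14 − 13 = 1  (slack)
  C3: 54 − 39 = 15  (slack)
  C4: 39 − 39 = 0  (binding)

Optimal: x = 0, y = 13
Binding: C4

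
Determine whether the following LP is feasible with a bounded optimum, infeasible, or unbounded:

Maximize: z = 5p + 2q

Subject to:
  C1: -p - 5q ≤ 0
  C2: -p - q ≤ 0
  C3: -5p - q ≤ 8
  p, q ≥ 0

Unbounded (objective can increase without bound)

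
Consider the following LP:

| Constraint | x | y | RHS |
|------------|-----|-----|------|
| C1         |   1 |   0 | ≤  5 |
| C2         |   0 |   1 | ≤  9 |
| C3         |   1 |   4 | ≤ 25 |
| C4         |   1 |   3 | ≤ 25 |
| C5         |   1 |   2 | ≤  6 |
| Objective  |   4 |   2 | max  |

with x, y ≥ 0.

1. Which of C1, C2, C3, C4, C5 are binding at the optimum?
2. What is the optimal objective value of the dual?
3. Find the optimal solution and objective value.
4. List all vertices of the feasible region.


1. C1, C5
2. 21
3. x = 5, y = 0.5, z = 21
4. (0, 0), (5, 0), (5, 0.5), (0, 3)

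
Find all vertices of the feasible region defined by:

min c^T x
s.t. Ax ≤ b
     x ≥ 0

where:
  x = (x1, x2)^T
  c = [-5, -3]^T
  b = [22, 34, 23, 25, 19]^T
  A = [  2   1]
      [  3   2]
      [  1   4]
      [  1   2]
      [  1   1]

(0, 0), (11, 0), (10, 2), (9, 3.5), (0, 5.75)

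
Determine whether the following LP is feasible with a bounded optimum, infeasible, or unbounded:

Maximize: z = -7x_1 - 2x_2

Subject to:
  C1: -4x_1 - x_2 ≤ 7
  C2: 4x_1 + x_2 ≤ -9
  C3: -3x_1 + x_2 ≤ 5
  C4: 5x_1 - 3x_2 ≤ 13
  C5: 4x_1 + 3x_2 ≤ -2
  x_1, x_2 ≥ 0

Infeasible (no feasible solution exists)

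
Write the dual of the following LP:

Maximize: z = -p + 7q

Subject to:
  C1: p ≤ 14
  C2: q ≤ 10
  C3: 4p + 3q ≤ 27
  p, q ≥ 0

Primal max cᵀx s.t. Ax ≤ b, x ≥ 0  →  Dual min bᵀy s.t. Aᵀy ≥ c, y ≥ 0.

Minimize: z = 14y1 + 10y2 + 27y3

Subject to:
  y1 + 4y3 ≥ -1
  y2 + 3y3 ≥ 7
  y1, y2, y3 ≥ 0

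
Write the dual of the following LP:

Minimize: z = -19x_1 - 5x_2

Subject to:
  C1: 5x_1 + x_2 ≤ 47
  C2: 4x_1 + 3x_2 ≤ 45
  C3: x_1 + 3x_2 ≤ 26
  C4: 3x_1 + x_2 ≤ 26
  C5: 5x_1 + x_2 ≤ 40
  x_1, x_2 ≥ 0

Primal min cᵀx s.t. Ax ≤ b, x ≥ 0  →  Dual max −bᵀy s.t. Aᵀy ≥ −c, y ≥ 0.

Maximize: z = -47y1 - 45y2 - 26y3 - 26y4 - 40y5

Subject to:
  5y1 + 4y2 + y3 + 3y4 + 5y5 ≥ 19
  y1 + 3y2 + 3y3 + y4 + y5 ≥ 5
  y1, y2, y3, y4, y5 ≥ 0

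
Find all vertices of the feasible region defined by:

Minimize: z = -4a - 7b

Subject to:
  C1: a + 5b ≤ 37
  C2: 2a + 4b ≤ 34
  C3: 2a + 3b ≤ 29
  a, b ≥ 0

(0, 0), (14.5, 0), (7, 5), (3.667, 6.667), (0, 7.4)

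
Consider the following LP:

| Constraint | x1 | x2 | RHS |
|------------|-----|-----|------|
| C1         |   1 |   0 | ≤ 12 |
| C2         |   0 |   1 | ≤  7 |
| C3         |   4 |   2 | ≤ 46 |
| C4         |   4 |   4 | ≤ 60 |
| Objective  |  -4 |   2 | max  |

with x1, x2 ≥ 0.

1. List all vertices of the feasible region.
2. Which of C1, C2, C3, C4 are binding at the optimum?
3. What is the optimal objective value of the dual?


1. (0, 0), (11.5, 0), (8, 7), (0, 7)
2. C2
3. 14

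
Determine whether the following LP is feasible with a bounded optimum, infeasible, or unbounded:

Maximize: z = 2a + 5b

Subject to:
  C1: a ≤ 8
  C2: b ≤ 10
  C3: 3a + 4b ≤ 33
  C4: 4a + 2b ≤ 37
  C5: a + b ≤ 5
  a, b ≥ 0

Feasible with a bounded optimal solution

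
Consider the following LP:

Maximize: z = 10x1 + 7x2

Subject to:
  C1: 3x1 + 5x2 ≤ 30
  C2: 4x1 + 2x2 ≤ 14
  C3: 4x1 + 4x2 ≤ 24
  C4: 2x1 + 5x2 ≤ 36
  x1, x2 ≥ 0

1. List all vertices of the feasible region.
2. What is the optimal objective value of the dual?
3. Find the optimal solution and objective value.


1. (0, 0), (3.5, 0), (1, 5), (0, 6)
2. 45
3. x1 = 1, x2 = 5, z = 45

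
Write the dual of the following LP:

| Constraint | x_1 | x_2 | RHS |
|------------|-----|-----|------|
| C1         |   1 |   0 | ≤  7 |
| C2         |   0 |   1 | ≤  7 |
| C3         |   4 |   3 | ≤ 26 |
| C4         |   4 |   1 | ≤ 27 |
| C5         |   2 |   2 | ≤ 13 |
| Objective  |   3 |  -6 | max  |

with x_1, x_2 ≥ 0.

Primal max cᵀx s.t. Ax ≤ b, x ≥ 0  →  Dual min bᵀy s.t. Aᵀy ≥ c, y ≥ 0.

Minimize: z = 7y1 + 7y2 + 26y3 + 27y4 + 13y5

Subject to:
  y1 + 4y3 + 4y4 + 2y5 ≥ 3
  y2 + 3y3 + y4 + 2y5 ≥ -6
  y1, y2, y3, y4, y5 ≥ 0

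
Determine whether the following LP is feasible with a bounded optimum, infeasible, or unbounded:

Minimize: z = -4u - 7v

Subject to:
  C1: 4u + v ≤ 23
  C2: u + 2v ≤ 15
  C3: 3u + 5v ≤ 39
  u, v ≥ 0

Feasible with a bounded optimal solution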